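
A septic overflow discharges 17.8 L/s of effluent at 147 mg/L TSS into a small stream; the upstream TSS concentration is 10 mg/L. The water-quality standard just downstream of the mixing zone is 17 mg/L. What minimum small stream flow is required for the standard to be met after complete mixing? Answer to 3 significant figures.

Set C_mix = 17: (Q·10.00 + 17.80·147.0) / (Q + 17.80) = 17
→ Q = 17.80·(147.0 − 17)/(17 − 10.00) = 330.6 L/s.

331 L/s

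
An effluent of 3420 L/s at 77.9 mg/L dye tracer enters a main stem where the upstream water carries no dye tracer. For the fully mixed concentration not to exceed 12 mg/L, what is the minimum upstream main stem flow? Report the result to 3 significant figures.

18800 L/s

Set C_mix = 12: (Q·0 + 3420·77.90) / (Q + 3420) = 12
→ Q = 3420·(77.90 − 12)/(12 − 0) = 18780 L/s.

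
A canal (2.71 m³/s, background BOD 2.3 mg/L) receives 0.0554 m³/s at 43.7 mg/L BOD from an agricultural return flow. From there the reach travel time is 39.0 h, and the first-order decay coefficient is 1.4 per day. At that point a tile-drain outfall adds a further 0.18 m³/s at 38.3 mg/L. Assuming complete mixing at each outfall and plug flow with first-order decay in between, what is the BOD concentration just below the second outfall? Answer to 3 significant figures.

Mixed concentration C = ΣQC/ΣQ = (2.710·2.300 + 0.05540·43.70) / 2.765 = 8.654/2.765 = 3.129 mg/L; combined flow 2.765 m³/s.
Applying C = C₀e^(−kt): 3.129 × 0.1028 = 0.3217 mg/L.
At the second outfall, C = (2.765·0.3217 + 0.1800·38.30) / (2.765 + 0.1800) = 2.643 mg/L.

2.64 mg/L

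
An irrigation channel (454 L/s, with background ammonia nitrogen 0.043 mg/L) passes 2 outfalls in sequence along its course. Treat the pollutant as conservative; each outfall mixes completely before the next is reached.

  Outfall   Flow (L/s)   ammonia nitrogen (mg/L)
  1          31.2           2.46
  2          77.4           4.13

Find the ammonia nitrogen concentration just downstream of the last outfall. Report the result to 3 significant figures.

0.739 mg/L

After outfall 1: Q = 454.0 + 31.20 = 485.2 L/s; C = (454.0·0.04300 + 31.20·2.460)/485.2 = 0.1984 mg/L.
After outfall 2: Q = 485.2 + 77.40 = 562.6 L/s; C = (485.2·0.1984 + 77.40·4.130)/562.6 = 0.7393 mg/L.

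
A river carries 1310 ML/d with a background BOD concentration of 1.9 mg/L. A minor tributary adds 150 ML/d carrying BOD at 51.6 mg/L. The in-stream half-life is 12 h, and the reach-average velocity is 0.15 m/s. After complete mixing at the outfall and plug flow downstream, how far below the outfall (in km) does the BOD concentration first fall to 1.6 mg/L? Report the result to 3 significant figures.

13.8 km

Flow-weighted average: C = (1310·1.900 + 150.0·51.60) / 1460 = 10230/1460 = 7.006 mg/L.
Half-life 12 h → k = ln 2 / 12 = 0.05776 h⁻¹ = 1.386 d⁻¹.
Set 7.006·exp(−k·t) = 1.6 → t = ln(7.006/1.6)/k = 92040 s = 25.57 h.
Distance = v·t = 0.15·92040 = 13810 m = 13.81 km.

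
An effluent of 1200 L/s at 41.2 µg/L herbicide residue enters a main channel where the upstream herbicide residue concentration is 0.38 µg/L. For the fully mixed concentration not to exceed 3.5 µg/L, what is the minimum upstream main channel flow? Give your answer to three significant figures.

14500 L/s

Set C_mix = 3.5: (Q·0.3800 + 1200·41.20) / (Q + 1200) = 3.5
→ Q = 1200·(41.20 − 3.5)/(3.5 − 0.3800) = 14500 L/s.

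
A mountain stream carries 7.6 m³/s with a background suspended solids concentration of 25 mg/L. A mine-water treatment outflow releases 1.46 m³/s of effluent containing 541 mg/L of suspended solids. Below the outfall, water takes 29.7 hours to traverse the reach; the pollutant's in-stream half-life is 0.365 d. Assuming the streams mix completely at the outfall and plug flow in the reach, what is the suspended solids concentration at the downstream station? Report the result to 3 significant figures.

After mixing, C = (7.600·25.00 + 1.460·541.0) / 9.060 = 979.9/9.060 = 108.2 mg/L.
Half-life 0.365 d → k = ln 2 / 0.365 = 1.899 d⁻¹.
Decay over the reach: 108.2·exp(−kt) = 108.2·0.09536 = 10.31 mg/L.

10.3 mg/L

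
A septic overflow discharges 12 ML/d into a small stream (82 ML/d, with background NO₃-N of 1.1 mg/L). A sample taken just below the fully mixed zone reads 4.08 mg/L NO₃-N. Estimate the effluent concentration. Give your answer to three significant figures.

Mass balance: 82.00·1.100 + 12.00·Cₑ = 94.00·4.080
→ Cₑ = (94.00·4.080 − 82.00·1.100) / 12.00 = 24.44 mg/L.

24.4 mg/L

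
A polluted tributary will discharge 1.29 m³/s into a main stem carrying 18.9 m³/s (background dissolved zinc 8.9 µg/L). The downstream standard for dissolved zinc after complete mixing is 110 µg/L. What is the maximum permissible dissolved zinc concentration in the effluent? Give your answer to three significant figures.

1590 µg/L

At the limit, (Qr·Cr + Qe·Cₑ)/(Qr + Qe) = 110:
Cₑ = (20.19·110 − 18.90·8.900) / 1.290 = 1591 µg/L.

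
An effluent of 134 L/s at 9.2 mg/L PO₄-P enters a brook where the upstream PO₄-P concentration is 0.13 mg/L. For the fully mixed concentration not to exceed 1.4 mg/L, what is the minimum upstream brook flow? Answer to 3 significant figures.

823 L/s

Set C_mix = 1.4: (Q·0.1300 + 134.0·9.200) / (Q + 134.0) = 1.4
→ Q = 134.0·(9.200 − 1.4)/(1.4 − 0.1300) = 823.0 L/s.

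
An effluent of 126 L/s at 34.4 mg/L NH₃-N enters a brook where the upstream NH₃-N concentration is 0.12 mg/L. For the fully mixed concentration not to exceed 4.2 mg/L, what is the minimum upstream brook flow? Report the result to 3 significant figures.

Set C_mix = 4.2: (Q·0.1200 + 126.0·34.40) / (Q + 126.0) = 4.2
→ Q = 126.0·(34.40 − 4.2)/(4.2 − 0.1200) = 932.6 L/s.

933 L/s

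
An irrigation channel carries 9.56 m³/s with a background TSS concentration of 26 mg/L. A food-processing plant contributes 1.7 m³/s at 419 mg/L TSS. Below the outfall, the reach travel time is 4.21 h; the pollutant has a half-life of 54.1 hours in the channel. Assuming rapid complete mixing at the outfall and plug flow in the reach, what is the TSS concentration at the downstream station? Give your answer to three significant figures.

80.9 mg/L

Conservation of mass: C = (9.560·26.00 + 1.700·419.0) / 11.26 = 960.9/11.26 = 85.33 mg/L.
Half-life 54.1 h → k = ln 2 / 54.1 = 0.01281 h⁻¹ = 0.3075 d⁻¹.
First-order decay: C = 85.33·exp(−k·t) = 85.33·0.9475 = 80.85 mg/L.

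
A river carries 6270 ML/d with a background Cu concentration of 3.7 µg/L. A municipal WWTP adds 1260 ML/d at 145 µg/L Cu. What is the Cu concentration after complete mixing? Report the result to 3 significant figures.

27.3 µg/L

After mixing, C = (6270·3.700 + 1260·145.0) / 7530 = 205900/7530 = 27.34 µg/L.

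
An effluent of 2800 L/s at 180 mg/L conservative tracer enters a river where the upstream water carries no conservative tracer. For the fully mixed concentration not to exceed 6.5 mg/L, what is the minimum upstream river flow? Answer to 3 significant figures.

Set C_mix = 6.5: (Q·0 + 2800·180.0) / (Q + 2800) = 6.5
→ Q = 2800·(180.0 − 6.5)/(6.5 − 0) = 74740 L/s.

74700 L/s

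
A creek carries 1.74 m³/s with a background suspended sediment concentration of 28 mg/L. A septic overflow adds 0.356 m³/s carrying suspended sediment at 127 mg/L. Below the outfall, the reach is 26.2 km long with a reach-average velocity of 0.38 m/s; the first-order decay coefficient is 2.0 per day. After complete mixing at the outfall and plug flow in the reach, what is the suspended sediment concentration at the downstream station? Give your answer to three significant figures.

9.08 mg/L

Mass balance: C = (1.740·28.00 + 0.3560·127.0) / 2.096 = 93.93/2.096 = 44.81 mg/L.
Travel time t = 26.2·1000 / 0.38 = 68950 s = 19.15 h.
After decay, C = 44.81 × e^(−kt) = 44.81 × 0.2027 = 9.084 mg/L.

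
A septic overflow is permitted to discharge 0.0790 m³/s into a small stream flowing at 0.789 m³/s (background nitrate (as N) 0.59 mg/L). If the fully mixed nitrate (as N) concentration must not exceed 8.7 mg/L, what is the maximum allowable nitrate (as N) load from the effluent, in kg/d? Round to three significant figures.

Mass balance at the limit: 0.7890·0.5900 + 0.07900·Cₑ = 0.8680·8.7 → Cₑ = 89.70 mg/L.
Load = 0.07900 m³/s × 89.70 g/m³ × 86 400 s/d = 612.2 kg/d.

612 kg/d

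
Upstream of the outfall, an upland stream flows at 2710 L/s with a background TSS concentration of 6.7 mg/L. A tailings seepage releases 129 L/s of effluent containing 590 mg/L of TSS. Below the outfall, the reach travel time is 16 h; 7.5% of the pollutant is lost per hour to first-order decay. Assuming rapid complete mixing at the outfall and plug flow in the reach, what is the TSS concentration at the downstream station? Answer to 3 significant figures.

Mass balance: C = (2710·6.700 + 129.0·590.0) / 2839 = 94270/2839 = 33.20 mg/L.
7.5%/h lost → k = −ln(1 − 0.075) = 0.07796 h⁻¹.
After decay, C = 33.20 × e^(−kt) = 33.20 × 0.2873 = 9.538 mg/L.

9.54 mg/L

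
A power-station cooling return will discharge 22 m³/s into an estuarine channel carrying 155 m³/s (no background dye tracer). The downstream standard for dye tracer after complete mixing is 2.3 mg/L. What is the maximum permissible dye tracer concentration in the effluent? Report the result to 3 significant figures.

18.5 mg/L

At the limit, (Qr·Cr + Qe·Cₑ)/(Qr + Qe) = 2.3:
Cₑ = (177.0·2.3 − 155.0·0) / 22.00 = 18.50 mg/L.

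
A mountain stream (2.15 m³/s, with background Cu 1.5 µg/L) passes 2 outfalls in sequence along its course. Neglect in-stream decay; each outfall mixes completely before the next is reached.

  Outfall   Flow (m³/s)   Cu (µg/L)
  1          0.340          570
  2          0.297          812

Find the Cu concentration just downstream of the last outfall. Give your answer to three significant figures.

157 µg/L

Below outfall 1: Q → 2.490 m³/s, C = (2.150·1.500 + 0.3400·570.0)/2.490 = 79.13 µg/L.
Below outfall 2: Q → 2.787 m³/s, C = (2.490·79.13 + 0.2970·812.0)/2.787 = 157.2 µg/L.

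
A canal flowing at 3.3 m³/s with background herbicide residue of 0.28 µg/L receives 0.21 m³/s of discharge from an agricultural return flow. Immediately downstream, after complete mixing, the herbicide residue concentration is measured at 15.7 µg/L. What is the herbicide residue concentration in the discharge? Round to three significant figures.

258 µg/L

Mass balance: 3.300·0.2800 + 0.2100·Cₑ = 3.510·15.70
→ Cₑ = (3.510·15.70 − 3.300·0.2800) / 0.2100 = 258.0 µg/L.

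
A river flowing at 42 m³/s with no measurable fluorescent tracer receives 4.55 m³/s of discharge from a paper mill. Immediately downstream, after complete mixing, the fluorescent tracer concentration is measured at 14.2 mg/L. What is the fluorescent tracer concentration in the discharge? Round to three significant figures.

Mass balance: 42.00·0 + 4.550·Cₑ = 46.55·14.20
→ Cₑ = (46.55·14.20 − 42.00·0) / 4.550 = 145.3 mg/L.

145 mg/L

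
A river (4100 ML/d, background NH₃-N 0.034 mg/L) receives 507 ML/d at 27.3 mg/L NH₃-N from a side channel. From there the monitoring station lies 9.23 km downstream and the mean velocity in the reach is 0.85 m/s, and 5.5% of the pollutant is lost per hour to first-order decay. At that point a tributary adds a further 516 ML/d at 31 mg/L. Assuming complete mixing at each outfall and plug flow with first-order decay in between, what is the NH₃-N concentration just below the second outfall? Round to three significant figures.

5.42 mg/L

Conservation of mass: C = (4100·0.03400 + 507.0·27.30) / 4607 = 13980/4607 = 3.035 mg/L; combined flow 4607 ML/d.
Travel time t = 9.23·1000 / 0.85 = 10860 s = 3.016 h.
5.5%/h lost → k = −ln(1 − 0.055) = 0.05657 h⁻¹.
First-order decay: C = 3.035·exp(−k·t) = 3.035·0.8431 = 2.559 mg/L.
At the second outfall, C = (4607·2.559 + 516.0·31.00) / (4607 + 516.0) = 5.423 mg/L.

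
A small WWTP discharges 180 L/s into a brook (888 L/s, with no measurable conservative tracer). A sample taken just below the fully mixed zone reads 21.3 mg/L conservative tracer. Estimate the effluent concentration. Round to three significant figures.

Mass balance: 888.0·0 + 180.0·Cₑ = 1068·21.30
→ Cₑ = (1068·21.30 − 888.0·0) / 180.0 = 126.4 mg/L.

126 mg/L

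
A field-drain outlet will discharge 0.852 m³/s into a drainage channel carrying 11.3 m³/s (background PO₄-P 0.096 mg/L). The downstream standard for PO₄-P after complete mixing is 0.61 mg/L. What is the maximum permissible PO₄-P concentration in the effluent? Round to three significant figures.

At the limit, (Qr·Cr + Qe·Cₑ)/(Qr + Qe) = 0.61:
Cₑ = (12.15·0.61 − 11.30·0.09600) / 0.8520 = 7.427 mg/L.

7.43 mg/L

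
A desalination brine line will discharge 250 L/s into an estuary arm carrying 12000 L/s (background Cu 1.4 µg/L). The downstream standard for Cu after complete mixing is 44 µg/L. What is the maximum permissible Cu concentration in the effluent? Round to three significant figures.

2090 µg/L

At the limit, (Qr·Cr + Qe·Cₑ)/(Qr + Qe) = 44:
Cₑ = (12250·44 − 12000·1.400) / 250.0 = 2089 µg/L.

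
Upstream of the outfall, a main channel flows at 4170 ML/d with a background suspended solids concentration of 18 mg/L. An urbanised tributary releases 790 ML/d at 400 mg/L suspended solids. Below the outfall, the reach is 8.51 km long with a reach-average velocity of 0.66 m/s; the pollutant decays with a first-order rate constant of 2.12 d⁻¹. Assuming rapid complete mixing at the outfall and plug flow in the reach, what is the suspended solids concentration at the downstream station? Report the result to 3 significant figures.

57.5 mg/L

Mixed concentration C = ΣQC/ΣQ = (4170·18.00 + 790.0·400.0) / 4960 = 391100/4960 = 78.84 mg/L.
Travel time t = 8.51·1000 / 0.66 = 12890 s = 3.582 h.
Applying C = C₀e^(−kt): 78.84 × 0.7288 = 57.46 mg/L.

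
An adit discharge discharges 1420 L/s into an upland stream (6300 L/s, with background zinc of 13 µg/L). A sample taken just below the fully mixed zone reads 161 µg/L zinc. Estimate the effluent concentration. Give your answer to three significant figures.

818 µg/L

Mass balance: 6300·13.00 + 1420·Cₑ = 7720·161.0
→ Cₑ = (7720·161.0 − 6300·13.00) / 1420 = 817.6 µg/L.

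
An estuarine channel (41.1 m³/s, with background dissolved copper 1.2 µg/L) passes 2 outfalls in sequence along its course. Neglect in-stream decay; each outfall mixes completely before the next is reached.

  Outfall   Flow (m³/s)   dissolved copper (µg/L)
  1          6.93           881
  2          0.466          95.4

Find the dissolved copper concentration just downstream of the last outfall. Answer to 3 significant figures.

After outfall 1: Q = 41.10 + 6.930 = 48.03 m³/s; C = (41.10·1.200 + 6.930·881.0)/48.03 = 128.1 µg/L.
After outfall 2: Q = 48.03 + 0.4660 = 48.50 m³/s; C = (48.03·128.1 + 0.4660·95.40)/48.50 = 127.8 µg/L.

128 µg/L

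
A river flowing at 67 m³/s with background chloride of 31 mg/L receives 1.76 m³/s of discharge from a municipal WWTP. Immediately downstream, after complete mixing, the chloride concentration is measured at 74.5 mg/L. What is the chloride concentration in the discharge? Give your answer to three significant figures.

Mass balance: 67.00·31.00 + 1.760·Cₑ = 68.76·74.50
→ Cₑ = (68.76·74.50 − 67.00·31.00) / 1.760 = 1730 mg/L.

1730 mg/L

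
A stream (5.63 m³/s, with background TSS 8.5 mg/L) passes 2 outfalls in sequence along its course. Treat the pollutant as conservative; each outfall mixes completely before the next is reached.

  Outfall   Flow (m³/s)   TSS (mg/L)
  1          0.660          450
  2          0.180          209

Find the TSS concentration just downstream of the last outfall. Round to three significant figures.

59.1 mg/L

Below outfall 1: Q → 6.290 m³/s, C = (5.630·8.500 + 0.6600·450.0)/6.290 = 54.83 mg/L.
Below outfall 2: Q → 6.470 m³/s, C = (6.290·54.83 + 0.1800·209.0)/6.470 = 59.12 mg/L.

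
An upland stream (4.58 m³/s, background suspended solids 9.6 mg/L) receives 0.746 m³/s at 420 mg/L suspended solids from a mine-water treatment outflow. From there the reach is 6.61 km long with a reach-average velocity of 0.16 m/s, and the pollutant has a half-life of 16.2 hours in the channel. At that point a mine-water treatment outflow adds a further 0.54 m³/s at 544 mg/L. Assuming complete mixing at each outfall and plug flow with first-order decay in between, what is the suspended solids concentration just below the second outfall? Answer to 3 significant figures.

87.4 mg/L

Mixed concentration C = ΣQC/ΣQ = (4.580·9.600 + 0.7460·420.0) / 5.326 = 357.3/5.326 = 67.08 mg/L; combined flow 5.326 m³/s.
Travel time t = 6.61·1000 / 0.16 = 41310 s = 11.48 h.
Half-life 16.2 h → k = ln 2 / 16.2 = 0.04279 h⁻¹ = 1.027 d⁻¹.
Decay over the reach: 67.08·exp(−kt) = 67.08·0.6120 = 41.06 mg/L.
At the second outfall, C = (5.326·41.06 + 0.5400·544.0) / (5.326 + 0.5400) = 87.35 mg/L.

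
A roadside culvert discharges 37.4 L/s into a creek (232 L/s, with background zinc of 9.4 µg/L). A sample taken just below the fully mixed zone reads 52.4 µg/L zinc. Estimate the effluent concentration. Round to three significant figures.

319 µg/L

Mass balance: 232.0·9.400 + 37.40·Cₑ = 269.4·52.40
→ Cₑ = (269.4·52.40 − 232.0·9.400) / 37.40 = 319.1 µg/L.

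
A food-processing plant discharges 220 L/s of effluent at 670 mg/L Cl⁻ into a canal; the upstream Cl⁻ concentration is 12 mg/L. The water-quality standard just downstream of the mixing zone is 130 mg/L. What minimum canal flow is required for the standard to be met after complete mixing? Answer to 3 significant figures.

Set C_mix = 130: (Q·12.00 + 220.0·670.0) / (Q + 220.0) = 130
→ Q = 220.0·(670.0 − 130)/(130 − 12.00) = 1007 L/s.

1010 L/s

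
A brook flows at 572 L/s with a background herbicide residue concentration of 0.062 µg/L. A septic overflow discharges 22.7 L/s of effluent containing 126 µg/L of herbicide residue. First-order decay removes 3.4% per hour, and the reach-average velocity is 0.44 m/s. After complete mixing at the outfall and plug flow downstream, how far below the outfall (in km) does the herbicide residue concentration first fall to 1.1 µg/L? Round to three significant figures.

Flow-weighted average: C = (572.0·0.06200 + 22.70·126.0) / 594.7 = 2896/594.7 = 4.869 µg/L.
3.4%/h lost → k = −ln(1 − 0.034) = 0.03459 h⁻¹.
Set 4.869·exp(−k·t) = 1.1 → t = ln(4.869/1.1)/k = 154800 s = 43.00 h.
Distance = v·t = 0.44·154800 = 68120 m = 68.12 km.

68.1 km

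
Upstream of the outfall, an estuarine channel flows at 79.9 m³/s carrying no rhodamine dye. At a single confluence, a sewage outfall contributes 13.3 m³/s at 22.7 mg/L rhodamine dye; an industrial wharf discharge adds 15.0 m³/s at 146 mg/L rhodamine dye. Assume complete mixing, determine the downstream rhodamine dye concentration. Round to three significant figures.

23.0 mg/L

Mixed concentration C = ΣQC/ΣQ = (79.90·0 + 13.30·22.70 + 15.00·146.0) / 108.2 = 2492/108.2 = 23.03 mg/L.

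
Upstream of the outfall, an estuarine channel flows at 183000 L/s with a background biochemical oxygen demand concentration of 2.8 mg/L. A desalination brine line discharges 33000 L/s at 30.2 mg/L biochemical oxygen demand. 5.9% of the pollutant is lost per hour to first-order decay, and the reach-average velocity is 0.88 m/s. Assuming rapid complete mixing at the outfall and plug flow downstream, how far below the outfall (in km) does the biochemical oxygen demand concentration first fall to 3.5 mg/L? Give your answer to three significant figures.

36.0 km

Conservation of mass: C = (183000·2.800 + 33000·30.20) / 216000 = 1509000/216000 = 6.986 mg/L.
5.9%/h lost → k = −ln(1 − 0.059) = 0.06081 h⁻¹.
Set 6.986·exp(−k·t) = 3.5 → t = ln(6.986/3.5)/k = 40920 s = 11.37 h.
Distance = v·t = 0.88·40920 = 36010 m = 36.01 km.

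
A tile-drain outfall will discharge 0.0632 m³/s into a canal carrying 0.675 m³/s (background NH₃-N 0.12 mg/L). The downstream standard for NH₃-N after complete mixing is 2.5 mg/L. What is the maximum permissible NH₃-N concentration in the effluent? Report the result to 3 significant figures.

At the limit, (Qr·Cr + Qe·Cₑ)/(Qr + Qe) = 2.5:
Cₑ = (0.7382·2.5 − 0.6750·0.1200) / 0.06320 = 27.92 mg/L.

27.9 mg/L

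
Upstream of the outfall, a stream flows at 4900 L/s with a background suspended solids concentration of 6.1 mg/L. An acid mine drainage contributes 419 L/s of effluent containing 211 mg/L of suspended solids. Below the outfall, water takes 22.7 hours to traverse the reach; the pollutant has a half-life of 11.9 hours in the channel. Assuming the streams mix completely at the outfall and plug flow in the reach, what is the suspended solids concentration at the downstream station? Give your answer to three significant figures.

5.93 mg/L

After mixing, C = (4900·6.100 + 419.0·211.0) / 5319 = 118300/5319 = 22.24 mg/L.
Half-life 11.9 h → k = ln 2 / 11.9 = 0.05825 h⁻¹ = 1.398 d⁻¹.
Decay over the reach: 22.24·exp(−kt) = 22.24·0.2665 = 5.928 mg/L.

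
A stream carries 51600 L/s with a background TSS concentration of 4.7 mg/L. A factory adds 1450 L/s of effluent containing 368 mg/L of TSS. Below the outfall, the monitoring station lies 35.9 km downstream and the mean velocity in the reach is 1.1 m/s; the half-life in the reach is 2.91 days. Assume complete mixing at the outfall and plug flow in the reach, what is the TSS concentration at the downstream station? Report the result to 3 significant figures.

Conservation of mass: C = (51600·4.700 + 1450·368.0) / 53050 = 776100/53050 = 14.63 mg/L.
Travel time t = 35.9·1000 / 1.1 = 32640 s = 9.066 h.
Half-life 2.91 d → k = ln 2 / 2.91 = 0.2382 d⁻¹.
First-order decay: C = 14.63·exp(−k·t) = 14.63·0.9140 = 13.37 mg/L.

13.4 mg/L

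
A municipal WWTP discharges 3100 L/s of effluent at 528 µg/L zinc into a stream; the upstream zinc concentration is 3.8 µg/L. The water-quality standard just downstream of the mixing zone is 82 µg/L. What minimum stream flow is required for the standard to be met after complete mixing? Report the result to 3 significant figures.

Set C_mix = 82: (Q·3.800 + 3100·528.0) / (Q + 3100) = 82
→ Q = 3100·(528.0 − 82)/(82 − 3.800) = 17680 L/s.

17700 L/s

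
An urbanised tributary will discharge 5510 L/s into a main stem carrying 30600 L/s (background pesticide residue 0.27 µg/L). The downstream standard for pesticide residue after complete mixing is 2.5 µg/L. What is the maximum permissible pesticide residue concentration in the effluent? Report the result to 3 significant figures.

At the limit, (Qr·Cr + Qe·Cₑ)/(Qr + Qe) = 2.5:
Cₑ = (36110·2.5 − 30600·0.2700) / 5510 = 14.88 µg/L.

14.9 µg/L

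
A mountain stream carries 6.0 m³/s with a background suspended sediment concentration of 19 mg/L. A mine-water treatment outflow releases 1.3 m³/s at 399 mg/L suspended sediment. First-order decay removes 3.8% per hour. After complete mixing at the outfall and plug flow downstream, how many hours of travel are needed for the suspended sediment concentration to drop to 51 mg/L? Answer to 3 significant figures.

13.7 h

Mass balance: C = (6.000·19.00 + 1.300·399.0) / 7.300 = 632.7/7.300 = 86.67 mg/L.
3.8%/h lost → k = −ln(1 − 0.038) = 0.03874 h⁻¹.
86.67·exp(−k·t) = 51 → t = ln(86.67/51)/k = 49280 s = 13.69 h.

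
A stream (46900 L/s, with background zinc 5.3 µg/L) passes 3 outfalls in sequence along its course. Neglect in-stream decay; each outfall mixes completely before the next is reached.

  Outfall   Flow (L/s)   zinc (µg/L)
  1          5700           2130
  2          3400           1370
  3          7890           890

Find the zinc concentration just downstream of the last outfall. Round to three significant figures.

Outfall 1: combined Q = 52600 L/s; C = (46900·5.300 + 5700·2130)/52600 = 235.5 µg/L.
Outfall 2: combined Q = 56000 L/s; C = (52600·235.5 + 3400·1370)/56000 = 304.4 µg/L.
Outfall 3: combined Q = 63890 L/s; C = (56000·304.4 + 7890·890.0)/63890 = 376.7 µg/L.

377 µg/L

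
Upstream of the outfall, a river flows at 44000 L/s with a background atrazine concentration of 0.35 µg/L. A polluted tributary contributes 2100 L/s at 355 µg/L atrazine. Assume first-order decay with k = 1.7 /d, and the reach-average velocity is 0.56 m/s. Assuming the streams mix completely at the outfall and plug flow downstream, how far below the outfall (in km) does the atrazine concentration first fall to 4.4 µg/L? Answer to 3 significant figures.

Conservation of mass: C = (44000·0.3500 + 2100·355.0) / 46100 = 760900/46100 = 16.51 µg/L.
Set 16.51·exp(−k·t) = 4.4 → t = ln(16.51/4.4)/k = 67190 s = 18.66 h.
Distance = v·t = 0.56·67190 = 37630 m = 37.63 km.

37.6 km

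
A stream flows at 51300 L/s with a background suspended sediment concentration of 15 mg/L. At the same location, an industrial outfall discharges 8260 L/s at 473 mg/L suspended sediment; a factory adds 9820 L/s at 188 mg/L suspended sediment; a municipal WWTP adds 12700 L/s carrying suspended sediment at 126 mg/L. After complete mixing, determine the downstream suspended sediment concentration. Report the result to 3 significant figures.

Flow-weighted average: C = (51300·15.00 + 8260·473.0 + 9820·188.0 + 12700·126.0) / 82080 = 8123000/82080 = 98.96 mg/L.

99.0 mg/L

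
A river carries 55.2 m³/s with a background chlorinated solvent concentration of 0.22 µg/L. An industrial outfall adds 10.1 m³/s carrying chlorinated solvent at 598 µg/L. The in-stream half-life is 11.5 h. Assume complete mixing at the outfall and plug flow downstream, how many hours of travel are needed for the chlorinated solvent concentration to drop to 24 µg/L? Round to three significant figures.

22.4 h

After mixing, C = (55.20·0.2200 + 10.10·598.0) / 65.30 = 6052/65.30 = 92.68 µg/L.
Half-life 11.5 h → k = ln 2 / 11.5 = 0.06027 h⁻¹ = 1.447 d⁻¹.
92.68·exp(−k·t) = 24 → t = ln(92.68/24)/k = 80700 s = 22.42 h.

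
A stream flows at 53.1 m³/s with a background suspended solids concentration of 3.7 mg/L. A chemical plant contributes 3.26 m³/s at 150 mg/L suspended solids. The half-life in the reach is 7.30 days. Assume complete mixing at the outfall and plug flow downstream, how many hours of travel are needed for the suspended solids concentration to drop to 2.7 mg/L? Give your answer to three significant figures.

Mass balance: C = (53.10·3.700 + 3.260·150.0) / 56.36 = 685.5/56.36 = 12.16 mg/L.
Half-life 7.30 d → k = ln 2 / 7.30 = 0.09495 d⁻¹.
12.16·exp(−k·t) = 2.7 → t = ln(12.16/2.7)/k = 1370000 s = 380.4 h.

380 h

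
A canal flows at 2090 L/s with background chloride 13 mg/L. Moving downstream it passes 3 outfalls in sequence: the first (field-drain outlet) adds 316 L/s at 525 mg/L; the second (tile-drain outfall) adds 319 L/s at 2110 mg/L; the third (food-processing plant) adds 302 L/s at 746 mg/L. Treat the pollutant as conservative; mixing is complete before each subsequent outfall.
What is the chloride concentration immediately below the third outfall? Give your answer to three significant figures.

361 mg/L

Outfall 1: combined Q = 2406 L/s; C = (2090·13.00 + 316.0·525.0)/2406 = 80.25 mg/L.
Outfall 2: combined Q = 2725 L/s; C = (2406·80.25 + 319.0·2110)/2725 = 317.9 mg/L.
Outfall 3: combined Q = 3027 L/s; C = (2725·317.9 + 302.0·746.0)/3027 = 360.6 mg/L.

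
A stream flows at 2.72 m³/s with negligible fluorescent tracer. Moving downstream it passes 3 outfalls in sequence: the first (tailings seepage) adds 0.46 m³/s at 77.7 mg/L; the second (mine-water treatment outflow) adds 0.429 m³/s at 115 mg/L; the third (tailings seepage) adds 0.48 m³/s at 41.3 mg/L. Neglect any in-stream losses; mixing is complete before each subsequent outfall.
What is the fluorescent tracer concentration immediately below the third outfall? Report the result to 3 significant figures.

25.7 mg/L

Outfall 1: combined Q = 3.180 m³/s; C = (2.720·0 + 0.4600·77.70)/3.180 = 11.24 mg/L.
Outfall 2: combined Q = 3.609 m³/s; C = (3.180·11.24 + 0.4290·115.0)/3.609 = 23.57 mg/L.
Outfall 3: combined Q = 4.089 m³/s; C = (3.609·23.57 + 0.4800·41.30)/4.089 = 25.65 mg/L.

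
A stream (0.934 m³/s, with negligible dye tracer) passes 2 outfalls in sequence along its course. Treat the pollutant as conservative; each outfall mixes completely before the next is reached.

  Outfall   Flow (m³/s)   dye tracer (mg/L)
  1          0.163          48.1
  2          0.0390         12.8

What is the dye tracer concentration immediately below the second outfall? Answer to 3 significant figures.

7.34 mg/L

After outfall 1: Q = 0.9340 + 0.1630 = 1.097 m³/s; C = (0.9340·0 + 0.1630·48.10)/1.097 = 7.147 mg/L.
After outfall 2: Q = 1.097 + 0.03900 = 1.136 m³/s; C = (1.097·7.147 + 0.03900·12.80)/1.136 = 7.341 mg/L.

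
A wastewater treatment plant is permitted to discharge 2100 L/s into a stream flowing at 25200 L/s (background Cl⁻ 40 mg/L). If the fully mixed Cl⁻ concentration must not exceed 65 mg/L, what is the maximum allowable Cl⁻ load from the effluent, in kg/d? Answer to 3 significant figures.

Mass balance at the limit: 25200·40.00 + 2100·Cₑ = 27300·65 → Cₑ = 365.0 mg/L.
2100 L/s = 2.100 m³/s. Load = 2.100 m³/s × 365.0 g/m³ × 86 400 s/d = 66230 kg/d.

66200 kg/d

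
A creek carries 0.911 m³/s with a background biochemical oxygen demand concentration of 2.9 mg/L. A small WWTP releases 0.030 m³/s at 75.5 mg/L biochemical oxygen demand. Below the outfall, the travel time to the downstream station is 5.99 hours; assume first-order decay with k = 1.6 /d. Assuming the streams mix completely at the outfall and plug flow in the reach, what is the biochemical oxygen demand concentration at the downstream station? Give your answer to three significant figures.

Flow-weighted average: C = (0.9110·2.900 + 0.03000·75.50) / 0.9410 = 4.907/0.9410 = 5.215 mg/L.
Applying C = C₀e^(−kt): 5.215 × 0.6708 = 3.498 mg/L.

3.50 mg/L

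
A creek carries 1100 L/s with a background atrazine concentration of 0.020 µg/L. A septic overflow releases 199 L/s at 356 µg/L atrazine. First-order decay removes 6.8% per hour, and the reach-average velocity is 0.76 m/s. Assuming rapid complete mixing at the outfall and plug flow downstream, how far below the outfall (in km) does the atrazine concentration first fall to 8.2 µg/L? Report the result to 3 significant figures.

73.6 km

Mass balance: C = (1100·0.02000 + 199.0·356.0) / 1299 = 70870/1299 = 54.55 µg/L.
6.8%/h lost → k = −ln(1 − 0.068) = 0.07042 h⁻¹.
Set 54.55·exp(−k·t) = 8.2 → t = ln(54.55/8.2)/k = 96880 s = 26.91 h.
Distance = v·t = 0.76·96880 = 73630 m = 73.63 km.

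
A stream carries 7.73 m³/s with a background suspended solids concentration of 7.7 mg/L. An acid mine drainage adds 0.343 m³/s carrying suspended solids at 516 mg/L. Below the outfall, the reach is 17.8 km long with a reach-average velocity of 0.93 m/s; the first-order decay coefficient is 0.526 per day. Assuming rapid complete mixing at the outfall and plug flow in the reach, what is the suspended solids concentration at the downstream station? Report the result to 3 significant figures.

Mass balance: C = (7.730·7.700 + 0.3430·516.0) / 8.073 = 236.5/8.073 = 29.30 mg/L.
Travel time t = 17.8·1000 / 0.93 = 19140 s = 5.317 h.
Applying C = C₀e^(−kt): 29.30 × 0.8900 = 26.07 mg/L.

26.1 mg/L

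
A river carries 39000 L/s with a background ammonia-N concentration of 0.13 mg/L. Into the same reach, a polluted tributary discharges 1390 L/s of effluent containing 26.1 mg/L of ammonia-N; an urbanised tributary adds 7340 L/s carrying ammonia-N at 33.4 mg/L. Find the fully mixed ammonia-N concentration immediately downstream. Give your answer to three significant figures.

6.00 mg/L

Mixed concentration C = ΣQC/ΣQ = (39000·0.1300 + 1390·26.10 + 7340·33.40) / 47730 = 286500/47730 = 6.003 mg/L.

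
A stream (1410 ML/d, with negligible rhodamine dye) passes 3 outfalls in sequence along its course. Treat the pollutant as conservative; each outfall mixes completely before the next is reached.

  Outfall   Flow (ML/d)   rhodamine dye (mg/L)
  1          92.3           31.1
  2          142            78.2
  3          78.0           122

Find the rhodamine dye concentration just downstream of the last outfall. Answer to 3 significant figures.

13.6 mg/L

Below outfall 1: Q → 1502 ML/d, C = (1410·0 + 92.30·31.10)/1502 = 1.911 mg/L.
Below outfall 2: Q → 1644 ML/d, C = (1502·1.911 + 142.0·78.20)/1644 = 8.499 mg/L.
Below outfall 3: Q → 1722 ML/d, C = (1644·8.499 + 78.00·122.0)/1722 = 13.64 mg/L.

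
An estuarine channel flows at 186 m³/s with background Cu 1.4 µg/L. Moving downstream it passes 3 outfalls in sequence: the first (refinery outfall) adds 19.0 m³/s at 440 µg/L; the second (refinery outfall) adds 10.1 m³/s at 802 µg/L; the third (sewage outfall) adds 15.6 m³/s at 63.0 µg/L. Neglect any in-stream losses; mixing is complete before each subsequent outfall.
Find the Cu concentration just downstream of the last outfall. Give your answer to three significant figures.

76.7 µg/L

Below outfall 1: Q → 205.0 m³/s, C = (186.0·1.400 + 19.00·440.0)/205.0 = 42.05 µg/L.
Below outfall 2: Q → 215.1 m³/s, C = (205.0·42.05 + 10.10·802.0)/215.1 = 77.73 µg/L.
Below outfall 3: Q → 230.7 m³/s, C = (215.1·77.73 + 15.60·63.00)/230.7 = 76.74 µg/L.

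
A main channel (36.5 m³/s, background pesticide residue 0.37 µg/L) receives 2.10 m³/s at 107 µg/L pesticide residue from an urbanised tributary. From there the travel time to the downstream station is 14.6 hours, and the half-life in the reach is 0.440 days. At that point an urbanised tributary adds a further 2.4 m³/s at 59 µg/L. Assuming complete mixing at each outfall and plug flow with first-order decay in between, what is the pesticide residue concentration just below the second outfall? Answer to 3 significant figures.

Mass balance: C = (36.50·0.3700 + 2.100·107.0) / 38.60 = 238.2/38.60 = 6.171 µg/L; combined flow 38.60 m³/s.
Half-life 0.440 d → k = ln 2 / 0.440 = 1.575 d⁻¹.
Applying C = C₀e^(−kt): 6.171 × 0.3835 = 2.367 µg/L.
At the second outfall, C = (38.60·2.367 + 2.400·59.00) / (38.60 + 2.400) = 5.682 µg/L.

5.68 µg/L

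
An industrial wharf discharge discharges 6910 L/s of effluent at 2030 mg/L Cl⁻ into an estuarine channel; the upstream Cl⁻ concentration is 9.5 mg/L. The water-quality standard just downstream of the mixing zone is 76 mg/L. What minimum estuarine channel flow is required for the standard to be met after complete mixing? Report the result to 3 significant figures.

Set C_mix = 76: (Q·9.500 + 6910·2030) / (Q + 6910) = 76
→ Q = 6910·(2030 − 76)/(76 − 9.500) = 203000 L/s.

203000 L/s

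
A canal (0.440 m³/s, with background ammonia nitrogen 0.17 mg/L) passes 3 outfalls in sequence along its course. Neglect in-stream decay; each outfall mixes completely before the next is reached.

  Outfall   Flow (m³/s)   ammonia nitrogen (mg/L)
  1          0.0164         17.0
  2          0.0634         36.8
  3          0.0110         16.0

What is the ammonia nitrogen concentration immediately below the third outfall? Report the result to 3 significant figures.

5.39 mg/L

Below outfall 1: Q → 0.4564 m³/s, C = (0.4400·0.1700 + 0.01640·17.00)/0.4564 = 0.7748 mg/L.
Below outfall 2: Q → 0.5198 m³/s, C = (0.4564·0.7748 + 0.06340·36.80)/0.5198 = 5.169 mg/L.
Below outfall 3: Q → 0.5308 m³/s, C = (0.5198·5.169 + 0.01100·16.00)/0.5308 = 5.393 mg/L.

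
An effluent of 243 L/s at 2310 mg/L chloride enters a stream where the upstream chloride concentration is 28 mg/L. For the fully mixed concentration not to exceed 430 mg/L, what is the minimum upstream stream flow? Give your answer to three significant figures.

1140 L/s

Set C_mix = 430: (Q·28.00 + 243.0·2310) / (Q + 243.0) = 430
→ Q = 243.0·(2310 − 430)/(430 − 28.00) = 1136 L/s.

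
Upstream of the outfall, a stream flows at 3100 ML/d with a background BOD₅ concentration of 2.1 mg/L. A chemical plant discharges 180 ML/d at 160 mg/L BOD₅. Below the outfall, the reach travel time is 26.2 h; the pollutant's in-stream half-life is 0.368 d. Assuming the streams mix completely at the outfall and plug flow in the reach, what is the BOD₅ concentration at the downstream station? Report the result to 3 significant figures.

After mixing, C = (3100·2.100 + 180.0·160.0) / 3280 = 35310/3280 = 10.77 mg/L.
Half-life 0.368 d → k = ln 2 / 0.368 = 1.884 d⁻¹.
Applying C = C₀e^(−kt): 10.77 × 0.1279 = 1.377 mg/L.

1.38 mg/L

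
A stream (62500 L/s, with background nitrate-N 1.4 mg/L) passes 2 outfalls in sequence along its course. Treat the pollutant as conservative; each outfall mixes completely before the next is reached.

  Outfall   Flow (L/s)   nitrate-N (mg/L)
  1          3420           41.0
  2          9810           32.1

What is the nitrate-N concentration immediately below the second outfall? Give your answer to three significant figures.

7.17 mg/L

Below outfall 1: Q → 65920 L/s, C = (62500·1.400 + 3420·41.00)/65920 = 3.454 mg/L.
Below outfall 2: Q → 75730 L/s, C = (65920·3.454 + 9810·32.10)/75730 = 7.165 mg/L.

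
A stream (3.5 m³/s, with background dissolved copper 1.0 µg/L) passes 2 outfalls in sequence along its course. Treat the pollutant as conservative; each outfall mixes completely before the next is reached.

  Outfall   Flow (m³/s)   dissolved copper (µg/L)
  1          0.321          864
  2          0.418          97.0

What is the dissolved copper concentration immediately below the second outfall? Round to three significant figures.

Outfall 1: combined Q = 3.821 m³/s; C = (3.500·1.000 + 0.3210·864.0)/3.821 = 73.50 µg/L.
Outfall 2: combined Q = 4.239 m³/s; C = (3.821·73.50 + 0.4180·97.00)/4.239 = 75.82 µg/L.

75.8 µg/L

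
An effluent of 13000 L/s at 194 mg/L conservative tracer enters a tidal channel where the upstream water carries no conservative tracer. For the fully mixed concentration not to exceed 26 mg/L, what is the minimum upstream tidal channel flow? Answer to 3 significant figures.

84000 L/s

Set C_mix = 26: (Q·0 + 13000·194.0) / (Q + 13000) = 26
→ Q = 13000·(194.0 − 26)/(26 − 0) = 84000 L/s.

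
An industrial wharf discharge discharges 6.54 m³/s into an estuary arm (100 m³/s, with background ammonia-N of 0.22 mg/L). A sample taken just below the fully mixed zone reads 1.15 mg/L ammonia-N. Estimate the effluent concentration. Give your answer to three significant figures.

15.4 mg/L

Mass balance: 100.0·0.2200 + 6.540·Cₑ = 106.5·1.150
→ Cₑ = (106.5·1.150 − 100.0·0.2200) / 6.540 = 15.37 mg/L.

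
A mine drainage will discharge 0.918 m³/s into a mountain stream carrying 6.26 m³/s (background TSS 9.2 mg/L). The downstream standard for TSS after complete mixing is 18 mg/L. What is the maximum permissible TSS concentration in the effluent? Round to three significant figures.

At the limit, (Qr·Cr + Qe·Cₑ)/(Qr + Qe) = 18:
Cₑ = (7.178·18 − 6.260·9.200) / 0.9180 = 78.01 mg/L.

78.0 mg/L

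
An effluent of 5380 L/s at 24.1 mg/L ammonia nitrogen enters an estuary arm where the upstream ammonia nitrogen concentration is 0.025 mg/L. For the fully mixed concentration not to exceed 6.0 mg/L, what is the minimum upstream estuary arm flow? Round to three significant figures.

16300 L/s

Set C_mix = 6.0: (Q·0.02500 + 5380·24.10) / (Q + 5380) = 6.0
→ Q = 5380·(24.10 − 6.0)/(6.0 − 0.02500) = 16300 L/s.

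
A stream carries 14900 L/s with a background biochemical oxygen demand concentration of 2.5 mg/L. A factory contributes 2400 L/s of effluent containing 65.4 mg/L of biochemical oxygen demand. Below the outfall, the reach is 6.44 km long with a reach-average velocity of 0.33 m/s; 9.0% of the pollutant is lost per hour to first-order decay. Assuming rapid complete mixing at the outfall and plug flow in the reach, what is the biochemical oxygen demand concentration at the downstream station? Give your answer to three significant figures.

6.73 mg/L

Mixed concentration C = ΣQC/ΣQ = (14900·2.500 + 2400·65.40) / 17300 = 194200/17300 = 11.23 mg/L.
Travel time t = 6.44·1000 / 0.33 = 19520 s = 5.421 h.
9.0%/h lost → k = −ln(1 − 0.09) = 0.09431 h⁻¹.
After decay, C = 11.23 × e^(−kt) = 11.23 × 0.5997 = 6.733 mg/L.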